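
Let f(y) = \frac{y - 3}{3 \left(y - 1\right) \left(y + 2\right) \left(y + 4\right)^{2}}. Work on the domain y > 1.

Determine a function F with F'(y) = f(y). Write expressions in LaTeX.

An antiderivative is F(y) = - \frac{2 \log{\left(y - 1 \right)}}{225} + \frac{5 \log{\left(y + 2 \right)}}{36} - \frac{13 \log{\left(y + 4 \right)}}{100} + \frac{7}{30 y + 120}.

The denominator factors as 3 \left(y - 1\right) \left(y + 2\right) \left(y + 4\right)^{2}; partial fractions split f into directly integrable pieces: - \frac{13}{100 \left(y + 4\right)} - \frac{7}{30 \left(y + 4\right)^{2}} + \frac{5}{36 \left(y + 2\right)} - \frac{2}{225 \left(y - 1\right)}.
Check: d/dy[- \frac{2 \log{\left(y - 1 \right)}}{225} + \frac{5 \log{\left(y + 2 \right)}}{36} - \frac{13 \log{\left(y + 4 \right)}}{100} + \frac{7}{30 y + 120}] = \frac{y - 3}{3 y^{4} + 27 y^{3} + 66 y^{2} - 96}, which equals f(y).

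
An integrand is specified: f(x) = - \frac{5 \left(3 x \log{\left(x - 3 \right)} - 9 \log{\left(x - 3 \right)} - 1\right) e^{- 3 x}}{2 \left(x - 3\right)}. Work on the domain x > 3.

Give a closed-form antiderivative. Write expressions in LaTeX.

An antiderivative is F(x) = \frac{5 e^{- 3 x} \log{\left(x - 3 \right)}}{2}.

f has the shape u'v + uv' for u = \frac{5 e^{- 3 x}}{2} and v = \log{\left(x - 3 \right)} — it is the derivative of the product u*v.
Check: d/dx[\frac{5 e^{- 3 x} \log{\left(x - 3 \right)}}{2}] = \frac{- 15 x \log{\left(x - 3 \right)} + 45 \log{\left(x - 3 \right)} + 5}{2 x e^{3 x} - 6 e^{3 x}}, which equals f(x).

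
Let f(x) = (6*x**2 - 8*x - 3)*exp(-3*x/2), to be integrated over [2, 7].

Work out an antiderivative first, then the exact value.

Recognize the product-rule pattern: f = u'v + uv' with u = 2 - 4*x**2, v = exp(-3*x/2), so integration by parts undoes it.
F(x) = (2 - 4*x**2)*exp(-3*x/2) is an antiderivative of f.
Check: d/dx[(2 - 4*x**2)*exp(-3*x/2)] = (6*x**2 - 8*x - 3)*exp(-3*x/2) = f(x).
F(7) = -194*exp(-21/2); F(2) = -14*exp(-3).
Integral = F(7) - F(2) = -194*exp(-21/2) + 14*exp(-3).

Antiderivative: F(x) = (2 - 4*x**2)*exp(-3*x/2); value = -194*exp(-21/2) + 14*exp(-3)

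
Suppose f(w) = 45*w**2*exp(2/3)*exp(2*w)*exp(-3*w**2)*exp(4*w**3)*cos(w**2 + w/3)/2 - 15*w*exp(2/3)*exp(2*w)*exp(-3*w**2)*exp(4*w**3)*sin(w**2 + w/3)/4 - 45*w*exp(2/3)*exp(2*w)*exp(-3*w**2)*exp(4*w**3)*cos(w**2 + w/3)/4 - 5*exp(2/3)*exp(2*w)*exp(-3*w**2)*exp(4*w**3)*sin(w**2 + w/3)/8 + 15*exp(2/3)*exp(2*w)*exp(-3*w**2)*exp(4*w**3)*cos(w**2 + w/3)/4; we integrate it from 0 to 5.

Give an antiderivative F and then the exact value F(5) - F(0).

f has the shape u'v + uv' for u = 15*cos(w**2 + w/3)/8 and v = exp(4*w**3 - 3*w**2 + 2*w + 2/3) — it is the derivative of the product u*v.
F(w) = 15*exp(4*w**3 - 3*w**2 + 2*w + 2/3)*cos(w**2 + w/3)/8 is an antiderivative of f.
Check: d/dw[15*exp(4*w**3 - 3*w**2 + 2*w + 2/3)*cos(w**2 + w/3)/8] = 45*w**2*exp(2/3)*exp(2*w)*exp(-3*w**2)*exp(4*w**3)*cos(w**2 + w/3)/2 - 15*w*exp(2/3)*exp(2*w)*exp(-3*w**2)*exp(4*w**3)*sin(w**2 + w/3)/4 - 45*w*exp(2/3)*exp(2*w)*exp(-3*w**2)*exp(4*w**3)*cos(w**2 + w/3)/4 - 5*exp(2/3)*exp(2*w)*exp(-3*w**2)*exp(4*w**3)*sin(w**2 + w/3)/8 + 15*exp(2/3)*exp(2*w)*exp(-3*w**2)*exp(4*w**3)*cos(w**2 + w/3)/4 = f(w).
F(5) = 15*exp(1307/3)*cos(80/3)/8; F(0) = 15*exp(2/3)/8.
Integral = F(5) - F(0) = -15*exp(2/3)/8 + 15*exp(1307/3)*cos(80/3)/8.

Antiderivative: F(w) = 15*exp(4*w**3 - 3*w**2 + 2*w + 2/3)*cos(w**2 + w/3)/8; value = -15*exp(2/3)/8 + 15*exp(1307/3)*cos(80/3)/8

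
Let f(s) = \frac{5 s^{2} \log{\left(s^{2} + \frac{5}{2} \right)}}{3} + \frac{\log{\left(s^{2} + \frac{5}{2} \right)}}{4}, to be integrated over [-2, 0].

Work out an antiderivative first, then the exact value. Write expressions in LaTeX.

Integrate term by term and add the pieces.
F(s) = \frac{5 s^{3} \log{\left(s^{2} + \frac{5}{2} \right)}}{9} - \frac{10 s^{3}}{27} + \frac{s \log{\left(s^{2} + \frac{5}{2} \right)}}{4} + \frac{41 s}{18} - \frac{41 \sqrt{10} \operatorname{atan}{\left(\frac{\sqrt{10} s}{5} \right)}}{36} is an antiderivative of f.
Check: d/ds[\frac{5 s^{3} \log{\left(s^{2} + \frac{5}{2} \right)}}{9} - \frac{10 s^{3}}{27} + \frac{s \log{\left(s^{2} + \frac{5}{2} \right)}}{4} + \frac{41 s}{18} - \frac{41 \sqrt{10} \operatorname{atan}{\left(\frac{\sqrt{10} s}{5} \right)}}{36}] = \frac{5 s^{2} \log{\left(s^{2} + \frac{5}{2} \right)}}{3} + \frac{\log{\left(s^{2} + \frac{5}{2} \right)}}{4} = f(s).
F(0) = 0; F(-2) = - \frac{89 \log{\left(\frac{13}{2} \right)}}{18} - \frac{43}{27} + \frac{41 \sqrt{10} \operatorname{atan}{\left(\frac{2 \sqrt{10}}{5} \right)}}{36}.
Integral = F(0) - F(-2) = - \frac{41 \sqrt{10} \operatorname{atan}{\left(\frac{2 \sqrt{10}}{5} \right)}}{36} + \frac{43}{27} + \frac{89 \log{\left(\frac{13}{2} \right)}}{18}.

Antiderivative: F(s) = \frac{5 s^{3} \log{\left(s^{2} + \frac{5}{2} \right)}}{9} - \frac{10 s^{3}}{27} + \frac{s \log{\left(s^{2} + \frac{5}{2} \right)}}{4} + \frac{41 s}{18} - \frac{41 \sqrt{10} \operatorname{atan}{\left(\frac{\sqrt{10} s}{5} \right)}}{36}; value = - \frac{41 \sqrt{10} \operatorname{atan}{\left(\frac{2 \sqrt{10}}{5} \right)}}{36} + \frac{43}{27} + \frac{89 \log{\left(\frac{13}{2} \right)}}{18}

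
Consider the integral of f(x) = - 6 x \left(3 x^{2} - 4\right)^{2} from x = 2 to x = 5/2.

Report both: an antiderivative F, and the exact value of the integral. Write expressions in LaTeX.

f matches the chain-rule pattern g'(h)*h' with inner function h(x) = 3 x^{2} - 4; substituting u = h(x) collapses the integral.
F(x) = - 9 x^{6} + 36 x^{4} - 48 x^{2} is an antiderivative of f.
Check: d/dx[- 9 x^{6} + 36 x^{4} - 48 x^{2}] = - 54 x^{5} + 144 x^{3} - 96 x, which equals f(x).
F(5/2) = - \frac{69825}{64}; F(2) = -192.
Integral = F(5/2) - F(2) = - \frac{57537}{64}.

Antiderivative: F(x) = - 9 x^{6} + 36 x^{4} - 48 x^{2}; value = - \frac{57537}{64}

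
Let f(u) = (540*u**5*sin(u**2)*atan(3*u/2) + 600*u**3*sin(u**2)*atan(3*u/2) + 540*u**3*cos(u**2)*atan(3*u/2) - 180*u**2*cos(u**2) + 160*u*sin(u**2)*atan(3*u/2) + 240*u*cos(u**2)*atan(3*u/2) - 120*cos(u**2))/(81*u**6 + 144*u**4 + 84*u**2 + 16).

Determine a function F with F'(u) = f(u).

An antiderivative is F(u) = -10*cos(u**2)*atan(3*u/2)/(3*u**2 + 2).

Recover f(u) by differentiating a candidate F(u); any mismatch rules it out.
Check: d/du[-10*cos(u**2)*atan(3*u/2)/(3*u**2 + 2)] = (540*u**5*sin(u**2)*atan(3*u/2) + 600*u**3*sin(u**2)*atan(3*u/2) + 540*u**3*cos(u**2)*atan(3*u/2) - 180*u**2*cos(u**2) + 160*u*sin(u**2)*atan(3*u/2) + 240*u*cos(u**2)*atan(3*u/2) - 120*cos(u**2))/(81*u**6 + 144*u**4 + 84*u**2 + 16) = f(u).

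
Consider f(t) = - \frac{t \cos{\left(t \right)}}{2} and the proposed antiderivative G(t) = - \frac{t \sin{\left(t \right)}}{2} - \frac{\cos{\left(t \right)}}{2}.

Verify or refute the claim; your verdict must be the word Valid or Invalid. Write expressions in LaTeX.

d/dt[G] = - \frac{t \cos{\left(t \right)}}{2}
This equals f(t) exactly, so the claim holds.

Valid - differentiating G returns exactly f.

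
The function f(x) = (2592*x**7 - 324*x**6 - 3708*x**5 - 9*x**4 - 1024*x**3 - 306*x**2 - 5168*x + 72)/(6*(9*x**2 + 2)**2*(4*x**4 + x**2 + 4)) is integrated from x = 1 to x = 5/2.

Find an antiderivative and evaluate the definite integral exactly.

Antiderivative: F(x) = (18*x**2*log(2*x**4 + x**2/2 + 2) + 9*x + 4*log(2*x**4 + x**2/2 + 2) + 72)/(6*(9*x**2 + 2)); value = -4905/5126 - log(9/2)/3 + log(333/4)/3

For F(x) to be correct the identity F'(x) - f(x) = 0 must hold.
F(x) = (18*x**2*log(2*x**4 + x**2/2 + 2) + 9*x + 4*log(2*x**4 + x**2/2 + 2) + 72)/(6*(9*x**2 + 2)) is an antiderivative of f.
Check: d/dx[(18*x**2*log(2*x**4 + x**2/2 + 2) + 9*x + 4*log(2*x**4 + x**2/2 + 2) + 72)/(6*(9*x**2 + 2))] = (2592*x**7 - 324*x**6 - 3708*x**5 - 9*x**4 - 1024*x**3 - 306*x**2 - 5168*x + 72)/(1944*x**8 + 1350*x**6 + 2256*x**4 + 888*x**2 + 96), which equals f(x).
F(5/2) = 63/233 + log(333/4)/3; F(1) = log(9/2)/3 + 27/22.
Integral = F(5/2) - F(1) = -4905/5126 - log(9/2)/3 + log(333/4)/3.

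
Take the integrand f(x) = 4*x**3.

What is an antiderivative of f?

For F(x) to be correct the identity F'(x) - f(x) = 0 must hold.
Check: d/dx[x**4] = 4*x**3 = f(x).

An antiderivative is F(x) = x**4.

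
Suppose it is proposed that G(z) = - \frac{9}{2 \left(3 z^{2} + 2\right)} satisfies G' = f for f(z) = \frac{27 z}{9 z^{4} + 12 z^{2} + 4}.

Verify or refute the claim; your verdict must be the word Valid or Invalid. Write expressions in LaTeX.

d/dz[G] = \frac{27 z}{9 z^{4} + 12 z^{2} + 4}
This equals f(z) exactly, so the claim holds.

Valid - the claim checks out under differentiation.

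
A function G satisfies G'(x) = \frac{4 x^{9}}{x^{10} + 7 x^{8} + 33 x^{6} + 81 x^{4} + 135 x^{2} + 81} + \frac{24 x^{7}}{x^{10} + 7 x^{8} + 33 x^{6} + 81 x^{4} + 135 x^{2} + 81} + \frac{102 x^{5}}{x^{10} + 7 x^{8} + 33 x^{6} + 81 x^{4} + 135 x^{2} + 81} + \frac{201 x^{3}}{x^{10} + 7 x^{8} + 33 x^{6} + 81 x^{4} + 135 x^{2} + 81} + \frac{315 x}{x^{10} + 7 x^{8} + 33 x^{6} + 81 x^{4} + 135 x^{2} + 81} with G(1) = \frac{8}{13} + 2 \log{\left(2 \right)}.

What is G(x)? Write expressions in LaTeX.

G(x) = \frac{4 x^{4} \log{\left(x^{2} + 1 \right)} + x^{4} + 12 x^{2} \log{\left(x^{2} + 1 \right)} + 3 x^{2} + 36 \log{\left(x^{2} + 1 \right)} + 12}{2 x^{4} + 6 x^{2} + 18}

Integrate term by term and add the pieces.
A general antiderivative is 2 \log{\left(x^{2} + 1 \right)} + \frac{1}{2 \left(\frac{x^{4}}{3} + x^{2} + 3\right)} + C.
The condition gives C = \frac{8}{13} + 2 \log{\left(2 \right)} - (\frac{3}{26} + 2 \log{\left(2 \right)}) = \frac{1}{2}.
So G(x) = \frac{4 x^{4} \log{\left(x^{2} + 1 \right)} + x^{4} + 12 x^{2} \log{\left(x^{2} + 1 \right)} + 3 x^{2} + 36 \log{\left(x^{2} + 1 \right)} + 12}{2 x^{4} + 6 x^{2} + 18}.
Check: d/dx[\frac{4 x^{4} \log{\left(x^{2} + 1 \right)} + x^{4} + 12 x^{2} \log{\left(x^{2} + 1 \right)} + 3 x^{2} + 36 \log{\left(x^{2} + 1 \right)} + 12}{2 x^{4} + 6 x^{2} + 18}] = \frac{4 x^{9} + 24 x^{7} + 102 x^{5} + 201 x^{3} + 315 x}{x^{10} + 7 x^{8} + 33 x^{6} + 81 x^{4} + 135 x^{2} + 81}, which equals G'(x).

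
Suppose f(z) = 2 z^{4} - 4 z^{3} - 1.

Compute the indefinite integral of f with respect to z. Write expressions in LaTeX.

F(z) = \frac{2 z^{5}}{5} - z^{4} - z + C

The integrand splits into summands that can be handled one at a time.
Check: d/dz[\frac{2 z^{5}}{5} - z^{4} - z] = 2 z^{4} - 4 z^{3} - 1 = f(z).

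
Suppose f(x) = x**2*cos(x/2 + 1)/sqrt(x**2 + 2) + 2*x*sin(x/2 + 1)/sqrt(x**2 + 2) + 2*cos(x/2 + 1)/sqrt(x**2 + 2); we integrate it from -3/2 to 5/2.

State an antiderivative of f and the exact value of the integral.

Recognize the product-rule pattern: f = u'v + uv' with u = 2*sqrt(x**2 + 2), v = sin(x/2 + 1), so integration by parts undoes it.
F(x) = 2*sqrt(x**2 + 2)*sin(x/2 + 1) is an antiderivative of f.
Check: d/dx[2*sqrt(x**2 + 2)*sin(x/2 + 1)] = (x**2*cos(x/2 + 1) + 2*x*sin(x/2 + 1) + 2*cos(x/2 + 1))/sqrt(x**2 + 2), which equals f(x).
F(5/2) = sqrt(33)*sin(9/4); F(-3/2) = sqrt(17)*sin(1/4).
Integral = F(5/2) - F(-3/2) = -sqrt(17)*sin(1/4) + sqrt(33)*sin(9/4).

Antiderivative: F(x) = 2*sqrt(x**2 + 2)*sin(x/2 + 1); value = -sqrt(17)*sin(1/4) + sqrt(33)*sin(9/4)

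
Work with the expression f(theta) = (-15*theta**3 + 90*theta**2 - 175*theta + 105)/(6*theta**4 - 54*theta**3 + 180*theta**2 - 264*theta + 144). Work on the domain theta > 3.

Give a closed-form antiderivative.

A candidate is checked by its d/dtheta: the result must match f(theta).
Check: d/dtheta[-5*log(theta - 3)/2 - 5/(12*theta**2 - 48*theta + 48)] = (-15*theta**3 + 90*theta**2 - 175*theta + 105)/(6*theta**4 - 54*theta**3 + 180*theta**2 - 264*theta + 144) = f(theta).

An antiderivative is F(theta) = -5*log(theta - 3)/2 - 5/(12*theta**2 - 48*theta + 48).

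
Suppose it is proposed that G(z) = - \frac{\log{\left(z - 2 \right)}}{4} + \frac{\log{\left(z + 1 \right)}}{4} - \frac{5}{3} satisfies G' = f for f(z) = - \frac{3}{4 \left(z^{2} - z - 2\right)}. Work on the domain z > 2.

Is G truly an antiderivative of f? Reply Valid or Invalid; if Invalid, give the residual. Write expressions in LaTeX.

Valid - differentiating G returns exactly f.

d/dz[G] = - \frac{3}{4 z^{2} - 4 z - 8}
This equals f(z) exactly, so the claim holds.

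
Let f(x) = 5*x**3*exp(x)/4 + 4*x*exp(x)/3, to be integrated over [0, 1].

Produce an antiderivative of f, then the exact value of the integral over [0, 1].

Antiderivative: F(x) = 5*x**3*exp(x)/4 - 15*x**2*exp(x)/4 + 53*x*exp(x)/6 - 53*exp(x)/6; value = 53/6 - 5*exp(1)/2

f has the shape u'v + uv' for u = 5*x**3/4 - 15*x**2/4 + 53*x/6 - 53/6 and v = exp(x) — it is the derivative of the product u*v.
F(x) = 5*x**3*exp(x)/4 - 15*x**2*exp(x)/4 + 53*x*exp(x)/6 - 53*exp(x)/6 is an antiderivative of f.
Check: d/dx[5*x**3*exp(x)/4 - 15*x**2*exp(x)/4 + 53*x*exp(x)/6 - 53*exp(x)/6] = 5*x**3*exp(x)/4 + 4*x*exp(x)/3 = f(x).
F(1) = -5*exp(1)/2; F(0) = -53/6.
Integral = F(1) - F(0) = 53/6 - 5*exp(1)/2.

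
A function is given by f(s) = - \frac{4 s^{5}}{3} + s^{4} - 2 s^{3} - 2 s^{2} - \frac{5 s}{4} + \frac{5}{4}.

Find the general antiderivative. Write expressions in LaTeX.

Integrate term by term and add the pieces.
Check: d/ds[- \frac{2 s^{6}}{9} + \frac{s^{5}}{5} - \frac{s^{4}}{2} - \frac{2 s^{3}}{3} - \frac{5 s^{2}}{8} + \frac{5 s}{4}] = - \frac{4 s^{5}}{3} + s^{4} - 2 s^{3} - 2 s^{2} - \frac{5 s}{4} + \frac{5}{4} = f(s).

F(s) = - \frac{2 s^{6}}{9} + \frac{s^{5}}{5} - \frac{s^{4}}{2} - \frac{2 s^{3}}{3} - \frac{5 s^{2}}{8} + \frac{5 s}{4} + C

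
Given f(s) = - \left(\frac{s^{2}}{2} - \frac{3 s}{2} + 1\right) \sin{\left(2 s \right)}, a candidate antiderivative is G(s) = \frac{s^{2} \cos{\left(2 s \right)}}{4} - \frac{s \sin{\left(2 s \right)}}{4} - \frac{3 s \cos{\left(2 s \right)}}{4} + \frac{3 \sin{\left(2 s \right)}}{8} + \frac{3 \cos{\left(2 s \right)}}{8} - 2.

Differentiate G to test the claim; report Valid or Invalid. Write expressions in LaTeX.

d/ds[G] = - \frac{s^{2} \sin{\left(2 s \right)}}{2} + \frac{3 s \sin{\left(2 s \right)}}{2} - \sin{\left(2 s \right)}
This equals f(s) exactly, so the claim holds.

Valid - differentiating G returns exactly f.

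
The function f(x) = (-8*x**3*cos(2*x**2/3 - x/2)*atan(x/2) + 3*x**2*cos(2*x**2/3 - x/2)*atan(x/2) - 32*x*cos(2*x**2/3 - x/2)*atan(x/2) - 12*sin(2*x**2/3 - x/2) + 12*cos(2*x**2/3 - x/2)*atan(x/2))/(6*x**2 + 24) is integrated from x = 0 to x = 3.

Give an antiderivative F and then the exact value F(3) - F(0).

Antiderivative: F(x) = -sin(2*x**2/3 - x/2)*atan(x/2); value = -sin(9/2)*atan(3/2)

Recognize the product-rule pattern: f = u'v + uv' with u = -atan(x/2), v = sin(2*x**2/3 - x/2), so integration by parts undoes it.
F(x) = -sin(2*x**2/3 - x/2)*atan(x/2) is an antiderivative of f.
Check: d/dx[-sin(2*x**2/3 - x/2)*atan(x/2)] = (-8*x**3*cos(2*x**2/3 - x/2)*atan(x/2) + 3*x**2*cos(2*x**2/3 - x/2)*atan(x/2) - 32*x*cos(2*x**2/3 - x/2)*atan(x/2) - 12*sin(2*x**2/3 - x/2) + 12*cos(2*x**2/3 - x/2)*atan(x/2))/(6*x**2 + 24) = f(x).
F(3) = -sin(9/2)*atan(3/2); F(0) = 0.
Integral = F(3) - F(0) = -sin(9/2)*atan(3/2).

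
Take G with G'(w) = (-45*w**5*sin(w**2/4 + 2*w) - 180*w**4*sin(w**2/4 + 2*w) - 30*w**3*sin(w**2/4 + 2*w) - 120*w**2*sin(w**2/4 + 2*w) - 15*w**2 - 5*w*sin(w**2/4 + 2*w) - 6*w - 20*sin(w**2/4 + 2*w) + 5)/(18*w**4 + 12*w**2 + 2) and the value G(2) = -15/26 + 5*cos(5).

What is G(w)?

G(w) = (-6*w**2 + 5*w + 10*(3*w**2 + 1)*cos(w**2/4 + 2*w) - 1)/(2*(3*w**2 + 1))

For G(w) to be correct, d/dw[G] must agree with the stated G'(w) identically.
A general antiderivative is (5*w/3 + 1/3)/(2*w**2 + 2/3) + 5*cos(w**2/4 + 2*w) + C.
The condition gives C = -15/26 + 5*cos(5) - (11/26 + 5*cos(5)) = -1.
So G(w) = (-6*w**2 + 5*w + 10*(3*w**2 + 1)*cos(w**2/4 + 2*w) - 1)/(2*(3*w**2 + 1)).
Check: d/dw[(-6*w**2 + 5*w + 10*(3*w**2 + 1)*cos(w**2/4 + 2*w) - 1)/(2*(3*w**2 + 1))] = (-45*w**5*sin(w**2/4 + 2*w) - 180*w**4*sin(w**2/4 + 2*w) - 30*w**3*sin(w**2/4 + 2*w) - 120*w**2*sin(w**2/4 + 2*w) - 15*w**2 - 5*w*sin(w**2/4 + 2*w) - 6*w - 20*sin(w**2/4 + 2*w) + 5)/(18*w**4 + 12*w**2 + 2) = G'(w).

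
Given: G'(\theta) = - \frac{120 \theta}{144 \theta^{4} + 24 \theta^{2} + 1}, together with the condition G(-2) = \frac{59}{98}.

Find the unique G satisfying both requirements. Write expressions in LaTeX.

The substitution u = 4 \theta^{2} + \frac{1}{3} works: G'(\theta) is exactly (dG/du)*(du/d\theta) for that inner function.
A general antiderivative is \frac{5}{3 \left(4 \theta^{2} + \frac{1}{3}\right)} + C.
The condition gives C = \frac{59}{98} - (\frac{5}{49}) = \frac{1}{2}.
So G(\theta) = \frac{1}{2} + \frac{5}{12 \theta^{2} + 1}.
Check: d/d\theta[\frac{1}{2} + \frac{5}{12 \theta^{2} + 1}] = - \frac{120 \theta}{144 \theta^{4} + 24 \theta^{2} + 1} = G'(\theta).

G(\theta) = \frac{1}{2} + \frac{5}{12 \theta^{2} + 1}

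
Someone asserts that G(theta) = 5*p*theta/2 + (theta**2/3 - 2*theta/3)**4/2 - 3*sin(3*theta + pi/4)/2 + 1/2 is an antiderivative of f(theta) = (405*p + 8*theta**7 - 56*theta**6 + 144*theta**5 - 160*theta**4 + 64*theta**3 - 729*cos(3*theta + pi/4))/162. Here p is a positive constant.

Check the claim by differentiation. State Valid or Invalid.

d/dtheta[G] = 5*p/2 + 4*theta**7/81 - 28*theta**6/81 + 8*theta**5/9 - 80*theta**4/81 + 32*theta**3/81 - 9*cos(3*theta + pi/4)/2
This equals f(theta) exactly, so the claim holds.

Valid: G'(theta) = f(theta).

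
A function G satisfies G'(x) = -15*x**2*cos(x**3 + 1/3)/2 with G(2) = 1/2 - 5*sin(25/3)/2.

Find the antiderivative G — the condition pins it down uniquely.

The substitution u = x**3 + 1/3 works: G'(x) is exactly (dG/du)*(du/dx) for that inner function.
A general antiderivative is -5*sin(x**3 + 1/3)/2 + C.
The condition gives C = 1/2 - 5*sin(25/3)/2 - (-5*sin(25/3)/2) = 1/2.
So G(x) = (1 - 5*sin(x**3 + 1/3))/2.
Check: d/dx[(1 - 5*sin(x**3 + 1/3))/2] = -15*x**2*cos(x**3 + 1/3)/2 = G'(x).

G(x) = (1 - 5*sin(x**3 + 1/3))/2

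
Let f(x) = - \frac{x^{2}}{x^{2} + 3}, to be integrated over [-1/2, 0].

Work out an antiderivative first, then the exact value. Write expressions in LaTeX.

An antiderivative F(x) passes only if d/dx[F] lands on f(x) exactly.
F(x) = - x + \sqrt{3} \operatorname{atan}{\left(\frac{\sqrt{3} x}{3} \right)} is an antiderivative of f.
Check: d/dx[- x + \sqrt{3} \operatorname{atan}{\left(\frac{\sqrt{3} x}{3} \right)}] = - \frac{x^{2}}{x^{2} + 3} = f(x).
F(0) = 0; F(-1/2) = - \sqrt{3} \operatorname{atan}{\left(\frac{\sqrt{3}}{6} \right)} + \frac{1}{2}.
Integral = F(0) - F(-1/2) = - \frac{1}{2} + \sqrt{3} \operatorname{atan}{\left(\frac{\sqrt{3}}{6} \right)}.

Antiderivative: F(x) = - x + \sqrt{3} \operatorname{atan}{\left(\frac{\sqrt{3} x}{3} \right)}; value = - \frac{1}{2} + \sqrt{3} \operatorname{atan}{\left(\frac{\sqrt{3}}{6} \right)}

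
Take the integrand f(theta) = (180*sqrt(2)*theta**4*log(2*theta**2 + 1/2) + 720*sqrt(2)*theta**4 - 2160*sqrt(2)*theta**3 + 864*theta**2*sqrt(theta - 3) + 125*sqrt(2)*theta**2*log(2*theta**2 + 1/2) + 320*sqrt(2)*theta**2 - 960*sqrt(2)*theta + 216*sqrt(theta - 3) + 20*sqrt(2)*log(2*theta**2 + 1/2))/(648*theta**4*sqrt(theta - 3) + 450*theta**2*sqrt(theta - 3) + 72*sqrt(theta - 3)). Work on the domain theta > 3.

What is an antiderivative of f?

An antiderivative is F(theta) = 5*sqrt(2)*sqrt(theta - 3)*log(2*theta**2 + 1/2)/9 + 2*atan(3*theta/2).

Check any antiderivative F(theta) by computing F'(theta) and comparing it with f(theta).
Check: d/dtheta[5*sqrt(2)*sqrt(theta - 3)*log(2*theta**2 + 1/2)/9 + 2*atan(3*theta/2)] = (180*sqrt(2)*theta**4*log(2*theta**2 + 1/2) + 720*sqrt(2)*theta**4 - 2160*sqrt(2)*theta**3 + 864*theta**2*sqrt(theta - 3) + 125*sqrt(2)*theta**2*log(2*theta**2 + 1/2) + 320*sqrt(2)*theta**2 - 960*sqrt(2)*theta + 216*sqrt(theta - 3) + 20*sqrt(2)*log(2*theta**2 + 1/2))/(648*theta**4*sqrt(theta - 3) + 450*theta**2*sqrt(theta - 3) + 72*sqrt(theta - 3)) = f(theta).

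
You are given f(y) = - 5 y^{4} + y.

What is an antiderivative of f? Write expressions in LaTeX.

An antiderivative is F(y) = \frac{- 2 y^{5} + y^{2} - 8}{2}.

The integrand splits into summands that can be handled one at a time.
Check: d/dy[\frac{- 2 y^{5} + y^{2} - 8}{2}] = - 5 y^{4} + y = f(y).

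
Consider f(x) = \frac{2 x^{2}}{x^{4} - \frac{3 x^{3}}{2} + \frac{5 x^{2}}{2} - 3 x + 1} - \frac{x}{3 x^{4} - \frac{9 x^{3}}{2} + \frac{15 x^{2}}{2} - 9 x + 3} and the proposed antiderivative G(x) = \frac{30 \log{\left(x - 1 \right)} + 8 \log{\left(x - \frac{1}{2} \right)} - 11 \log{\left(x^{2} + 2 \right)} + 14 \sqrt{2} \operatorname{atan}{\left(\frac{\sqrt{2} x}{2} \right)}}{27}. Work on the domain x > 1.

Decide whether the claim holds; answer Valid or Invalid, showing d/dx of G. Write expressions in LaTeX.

d/dx[G] = \frac{32 x^{3} + 76 x^{2} + 46 x - 64}{54 x^{4} - 81 x^{3} + 135 x^{2} - 162 x + 54}
d/dx[G] - f(x) = \frac{32}{54 x - 27} != 0.

Invalid: d/dx[G] - f = \frac{32}{54 x - 27}, which is not 0.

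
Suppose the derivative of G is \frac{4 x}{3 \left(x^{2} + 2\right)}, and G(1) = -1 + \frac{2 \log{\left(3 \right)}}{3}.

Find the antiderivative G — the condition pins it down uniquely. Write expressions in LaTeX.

G'(x) matches the chain-rule pattern g'(h)*h' with inner function h(x) = x^{2} + 2; substituting u = h(x) collapses the integral.
A general antiderivative is \frac{2 \log{\left(x^{2} + 2 \right)}}{3} + C.
The condition gives C = -1 + \frac{2 \log{\left(3 \right)}}{3} - (\frac{2 \log{\left(3 \right)}}{3}) = -1.
So G(x) = \frac{2 \log{\left(x^{2} + 2 \right)}}{3} - 1.
Check: d/dx[\frac{2 \log{\left(x^{2} + 2 \right)}}{3} - 1] = \frac{4 x}{3 x^{2} + 6}, which equals G'(x).

G(x) = \frac{2 \log{\left(x^{2} + 2 \right)}}{3} - 1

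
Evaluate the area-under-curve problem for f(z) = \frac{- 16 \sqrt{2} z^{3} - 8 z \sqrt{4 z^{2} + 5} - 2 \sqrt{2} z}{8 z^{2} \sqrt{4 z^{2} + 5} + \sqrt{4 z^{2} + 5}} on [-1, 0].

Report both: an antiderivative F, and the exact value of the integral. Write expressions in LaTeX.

Antiderivative: F(z) = - \sqrt{2 z^{2} + \frac{5}{2}} - \frac{\log{\left(4 z^{2} + \frac{1}{2} \right)}}{2}; value = - \frac{\sqrt{10}}{2} + \frac{\log{\left(2 \right)}}{2} + \frac{\log{\left(\frac{9}{2} \right)}}{2} + \frac{3 \sqrt{2}}{2}

Any candidate F(z) must reproduce f(z) exactly when differentiated.
F(z) = - \sqrt{2 z^{2} + \frac{5}{2}} - \frac{\log{\left(4 z^{2} + \frac{1}{2} \right)}}{2} is an antiderivative of f.
Check: d/dz[- \sqrt{2 z^{2} + \frac{5}{2}} - \frac{\log{\left(4 z^{2} + \frac{1}{2} \right)}}{2}] = \frac{- 16 \sqrt{2} z^{3} - 8 z \sqrt{4 z^{2} + 5} - 2 \sqrt{2} z}{8 z^{2} \sqrt{4 z^{2} + 5} + \sqrt{4 z^{2} + 5}} = f(z).
F(0) = - \frac{\sqrt{10}}{2} + \frac{\log{\left(2 \right)}}{2}; F(-1) = - \frac{3 \sqrt{2}}{2} - \frac{\log{\left(\frac{9}{2} \right)}}{2}.
Integral = F(0) - F(-1) = - \frac{\sqrt{10}}{2} + \frac{\log{\left(2 \right)}}{2} + \frac{\log{\left(\frac{9}{2} \right)}}{2} + \frac{3 \sqrt{2}}{2}.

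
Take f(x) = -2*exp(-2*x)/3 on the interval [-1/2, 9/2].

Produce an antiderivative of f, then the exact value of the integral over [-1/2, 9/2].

Recover f(x) by differentiating a candidate F(x); any mismatch rules it out.
F(x) = exp(-2*x)/3 is an antiderivative of f.
Check: d/dx[exp(-2*x)/3] = -2*exp(-2*x)/3 = f(x).
F(9/2) = exp(-9)/3; F(-1/2) = exp(1)/3.
Integral = F(9/2) - F(-1/2) = -exp(1)/3 + exp(-9)/3.

Antiderivative: F(x) = exp(-2*x)/3; value = -exp(1)/3 + exp(-9)/3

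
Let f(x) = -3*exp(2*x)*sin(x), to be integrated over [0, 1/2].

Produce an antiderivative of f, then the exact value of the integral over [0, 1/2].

Antiderivative: F(x) = 3*(-2*sin(x) + cos(x))*exp(2*x)/5; value = -6*exp(1)*sin(1/2)/5 - 3/5 + 3*exp(1)*cos(1/2)/5

A first test for any F(x): its x-derivative must equal f(x) identically.
F(x) = 3*(-2*sin(x) + cos(x))*exp(2*x)/5 is an antiderivative of f.
Check: d/dx[3*(-2*sin(x) + cos(x))*exp(2*x)/5] = -3*exp(2*x)*sin(x) = f(x).
F(1/2) = -6*exp(1)*sin(1/2)/5 + 3*exp(1)*cos(1/2)/5; F(0) = 3/5.
Integral = F(1/2) - F(0) = -6*exp(1)*sin(1/2)/5 - 3/5 + 3*exp(1)*cos(1/2)/5.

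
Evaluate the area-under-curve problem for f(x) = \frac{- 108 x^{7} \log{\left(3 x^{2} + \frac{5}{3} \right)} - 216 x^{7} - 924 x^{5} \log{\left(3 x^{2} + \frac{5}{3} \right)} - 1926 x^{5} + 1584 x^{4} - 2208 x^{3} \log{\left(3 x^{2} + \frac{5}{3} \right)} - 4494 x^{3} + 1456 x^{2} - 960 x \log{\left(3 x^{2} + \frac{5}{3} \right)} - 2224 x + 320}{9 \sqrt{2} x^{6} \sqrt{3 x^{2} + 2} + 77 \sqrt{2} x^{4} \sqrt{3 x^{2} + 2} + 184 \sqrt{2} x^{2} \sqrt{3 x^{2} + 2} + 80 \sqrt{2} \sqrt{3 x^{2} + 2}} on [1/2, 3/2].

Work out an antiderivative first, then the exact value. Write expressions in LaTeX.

Antiderivative: F(x) = - \frac{\sqrt{2} \sqrt{3 x^{2} + 2} \left(2 x^{2} \log{\left(3 x^{2} + \frac{5}{3} \right)} - 4 x + 8 \log{\left(3 x^{2} + \frac{5}{3} \right)} - 1\right)}{x^{2} + 4}; value = - \sqrt{70} \log{\left(\frac{101}{12} \right)} - \frac{6 \sqrt{22}}{17} + \sqrt{22} \log{\left(\frac{29}{12} \right)} + \frac{14 \sqrt{70}}{25}

f has the shape u'v + uv' for u = \sqrt{\frac{3 x^{2}}{2} + 1} and v = \frac{4 x + 1}{\frac{x^{2}}{2} + 2} - 4 \log{\left(3 x^{2} + \frac{5}{3} \right)} — it is the derivative of the product u*v.
F(x) = - \frac{\sqrt{2} \sqrt{3 x^{2} + 2} \left(2 x^{2} \log{\left(3 x^{2} + \frac{5}{3} \right)} - 4 x + 8 \log{\left(3 x^{2} + \frac{5}{3} \right)} - 1\right)}{x^{2} + 4} is an antiderivative of f.
Check: d/dx[- \frac{\sqrt{2} \sqrt{3 x^{2} + 2} \left(2 x^{2} \log{\left(3 x^{2} + \frac{5}{3} \right)} - 4 x + 8 \log{\left(3 x^{2} + \frac{5}{3} \right)} - 1\right)}{x^{2} + 4}] = \frac{- 54 \sqrt{2} x^{7} \log{\left(3 x^{2} + \frac{5}{3} \right)} - 108 \sqrt{2} x^{7} - 462 \sqrt{2} x^{5} \log{\left(3 x^{2} + \frac{5}{3} \right)} - 963 \sqrt{2} x^{5} + 792 \sqrt{2} x^{4} - 1104 \sqrt{2} x^{3} \log{\left(3 x^{2} + \frac{5}{3} \right)} - 2247 \sqrt{2} x^{3} + 728 \sqrt{2} x^{2} - 480 \sqrt{2} x \log{\left(3 x^{2} + \frac{5}{3} \right)} - 1112 \sqrt{2} x + 160 \sqrt{2}}{9 x^{6} \sqrt{3 x^{2} + 2} + 77 x^{4} \sqrt{3 x^{2} + 2} + 184 x^{2} \sqrt{3 x^{2} + 2} + 80 \sqrt{3 x^{2} + 2}}, which equals f(x).
F(3/2) = - \sqrt{70} \log{\left(\frac{101}{12} \right)} + \frac{14 \sqrt{70}}{25}; F(1/2) = - \sqrt{22} \log{\left(\frac{29}{12} \right)} + \frac{6 \sqrt{22}}{17}.
Integral = F(3/2) - F(1/2) = - \sqrt{70} \log{\left(\frac{101}{12} \right)} - \frac{6 \sqrt{22}}{17} + \sqrt{22} \log{\left(\frac{29}{12} \right)} + \frac{14 \sqrt{70}}{25}.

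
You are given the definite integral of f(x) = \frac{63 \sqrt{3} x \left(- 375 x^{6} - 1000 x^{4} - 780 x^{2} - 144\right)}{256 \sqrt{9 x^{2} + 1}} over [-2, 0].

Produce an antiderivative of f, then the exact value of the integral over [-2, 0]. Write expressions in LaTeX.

f has the shape u'v + uv' for u = \frac{9 \left(- \frac{5 x^{2}}{4} - \frac{3}{2}\right)^{3}}{4} and v = \sqrt{3 x^{2} + \frac{1}{3}} — it is the derivative of the product u*v.
F(x) = - \frac{3 \sqrt{3} \left(5 x^{2} + 6\right)^{3} \sqrt{9 x^{2} + 1}}{256} is an antiderivative of f.
Check: d/dx[- \frac{3 \sqrt{3} \left(5 x^{2} + 6\right)^{3} \sqrt{9 x^{2} + 1}}{256}] = \frac{- 23625 \sqrt{3} x^{7} - 63000 \sqrt{3} x^{5} - 49140 \sqrt{3} x^{3} - 9072 \sqrt{3} x}{256 \sqrt{9 x^{2} + 1}}, which equals f(x).
F(0) = - \frac{81 \sqrt{3}}{32}; F(-2) = - \frac{6591 \sqrt{111}}{32}.
Integral = F(0) - F(-2) = - \frac{81 \sqrt{3}}{32} + \frac{6591 \sqrt{111}}{32}.

Antiderivative: F(x) = - \frac{3 \sqrt{3} \left(5 x^{2} + 6\right)^{3} \sqrt{9 x^{2} + 1}}{256}; value = - \frac{81 \sqrt{3}}{32} + \frac{6591 \sqrt{111}}{32}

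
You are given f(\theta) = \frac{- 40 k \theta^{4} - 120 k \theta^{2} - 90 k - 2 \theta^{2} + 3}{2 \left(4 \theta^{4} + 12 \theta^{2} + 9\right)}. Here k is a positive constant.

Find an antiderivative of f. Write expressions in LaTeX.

An antiderivative is F(\theta) = \frac{\theta \left(- 10 k \left(2 \theta^{2} + 3\right) + 1\right)}{2 \left(2 \theta^{2} + 3\right)}.

Check any antiderivative F(\theta) by computing F'(\theta) and comparing it with f(\theta).
Check: d/d\theta[\frac{\theta \left(- 10 k \left(2 \theta^{2} + 3\right) + 1\right)}{2 \left(2 \theta^{2} + 3\right)}] = \frac{- 40 k \theta^{4} - 120 k \theta^{2} - 90 k - 2 \theta^{2} + 3}{8 \theta^{4} + 24 \theta^{2} + 18}, which equals f(\theta).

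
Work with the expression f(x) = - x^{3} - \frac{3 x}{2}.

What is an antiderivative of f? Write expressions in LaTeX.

The integrand splits into summands that can be handled one at a time.
Check: d/dx[- \frac{x^{4}}{4} - \frac{3 x^{2}}{4}] = - x^{3} - \frac{3 x}{2} = f(x).

An antiderivative is F(x) = - \frac{x^{4}}{4} - \frac{3 x^{2}}{4}.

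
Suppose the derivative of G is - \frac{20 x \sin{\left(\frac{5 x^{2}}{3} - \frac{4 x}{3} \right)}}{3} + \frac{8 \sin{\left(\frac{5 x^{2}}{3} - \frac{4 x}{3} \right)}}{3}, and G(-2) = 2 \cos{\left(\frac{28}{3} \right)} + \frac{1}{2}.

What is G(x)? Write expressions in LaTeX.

G(x) = \frac{4 \cos{\left(\frac{5 x^{2}}{3} - \frac{4 x}{3} \right)} + 1}{2}

G'(x) matches the chain-rule pattern g'(h)*h' with inner function h(x) = \frac{5 x^{2}}{3} - \frac{4 x}{3}; substituting u = h(x) collapses the integral.
A general antiderivative is 2 \cos{\left(\frac{5 x^{2}}{3} - \frac{4 x}{3} \right)} + C.
The condition gives C = 2 \cos{\left(\frac{28}{3} \right)} + \frac{1}{2} - (2 \cos{\left(\frac{28}{3} \right)}) = \frac{1}{2}.
So G(x) = \frac{4 \cos{\left(\frac{5 x^{2}}{3} - \frac{4 x}{3} \right)} + 1}{2}.
Check: d/dx[\frac{4 \cos{\left(\frac{5 x^{2}}{3} - \frac{4 x}{3} \right)} + 1}{2}] = - \frac{20 x \sin{\left(\frac{5 x^{2}}{3} - \frac{4 x}{3} \right)}}{3} + \frac{8 \sin{\left(\frac{5 x^{2}}{3} - \frac{4 x}{3} \right)}}{3} = G'(x).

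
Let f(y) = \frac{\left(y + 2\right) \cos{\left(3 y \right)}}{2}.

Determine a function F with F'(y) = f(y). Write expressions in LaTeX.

An antiderivative is F(y) = \frac{3 y \sin{\left(3 y \right)} + 6 \sin{\left(3 y \right)} + \cos{\left(3 y \right)}}{18}.

Whatever form F(y) takes, F'(y) = f(y) is non-negotiable.
Check: d/dy[\frac{3 y \sin{\left(3 y \right)} + 6 \sin{\left(3 y \right)} + \cos{\left(3 y \right)}}{18}] = \frac{y \cos{\left(3 y \right)}}{2} + \cos{\left(3 y \right)}, which equals f(y).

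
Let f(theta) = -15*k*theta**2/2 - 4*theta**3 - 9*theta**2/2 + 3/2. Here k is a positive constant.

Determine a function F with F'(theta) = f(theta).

An antiderivative is F(theta) = theta*(-5*k*theta**2 - 2*theta**3 - 3*theta**2 + 3)/2.

Integrate term by term and add the pieces.
Check: d/dtheta[theta*(-5*k*theta**2 - 2*theta**3 - 3*theta**2 + 3)/2] = -15*k*theta**2/2 - 4*theta**3 - 9*theta**2/2 + 3/2 = f(theta).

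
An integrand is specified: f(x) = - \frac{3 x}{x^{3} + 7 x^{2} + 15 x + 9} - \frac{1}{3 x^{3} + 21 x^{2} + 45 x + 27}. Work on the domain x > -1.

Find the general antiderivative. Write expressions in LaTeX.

Factor the denominator (3 \left(x + 1\right) \left(x + 3\right)^{2}) and decompose: f = - \frac{2}{3 \left(x + 3\right)} - \frac{13}{3 \left(x + 3\right)^{2}} + \frac{2}{3 \left(x + 1\right)}; each piece integrates to a log, atan, or power term.
Check: d/dx[\frac{2 x \log{\left(x + 1 \right)} - 2 x \log{\left(x + 3 \right)} + 6 \log{\left(x + 1 \right)} - 6 \log{\left(x + 3 \right)} + 13}{3 \left(x + 3\right)}] = \frac{- 9 x - 1}{3 x^{3} + 21 x^{2} + 45 x + 27}, which equals f(x).

F(x) = \frac{2 x \log{\left(x + 1 \right)} - 2 x \log{\left(x + 3 \right)} + 6 \log{\left(x + 1 \right)} - 6 \log{\left(x + 3 \right)} + 13}{3 \left(x + 3\right)} + C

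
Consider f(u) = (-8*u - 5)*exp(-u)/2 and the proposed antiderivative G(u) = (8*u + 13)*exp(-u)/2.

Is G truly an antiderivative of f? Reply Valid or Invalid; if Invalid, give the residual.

d/du[G] = (-8*u - 5)*exp(-u)/2
This equals f(u) exactly, so the claim holds.

Valid - the claim checks out under differentiation.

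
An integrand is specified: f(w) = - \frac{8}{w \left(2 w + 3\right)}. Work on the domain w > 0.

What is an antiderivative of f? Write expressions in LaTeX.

An antiderivative is F(w) = - \frac{8 \log{\left(w \right)}}{3} + \frac{8 \log{\left(w + \frac{3}{2} \right)}}{3}.

The denominator factors as w \left(2 w + 3\right); partial fractions split f into directly integrable pieces: \frac{16}{3 \left(2 w + 3\right)} - \frac{8}{3 w}.
Check: d/dw[- \frac{8 \log{\left(w \right)}}{3} + \frac{8 \log{\left(w + \frac{3}{2} \right)}}{3}] = - \frac{8}{2 w^{2} + 3 w}, which equals f(w).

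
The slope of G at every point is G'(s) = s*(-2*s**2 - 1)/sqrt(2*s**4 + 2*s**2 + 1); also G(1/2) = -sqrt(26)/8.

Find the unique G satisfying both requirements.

G(s) = -sqrt(2*s**4 + 2*s**2 + 1)/2

G'(s) matches the chain-rule pattern g'(h)*h' with inner function h(s) = 2*s**4 + 2*s**2 + 1; substituting u = h(s) collapses the integral.
A general antiderivative is -sqrt(2*s**4 + 2*s**2 + 1)/2 + C.
The condition gives C = -sqrt(26)/8 - (-sqrt(26)/8) = 0.
So G(s) = -sqrt(2*s**4 + 2*s**2 + 1)/2.
Check: d/ds[-sqrt(2*s**4 + 2*s**2 + 1)/2] = (-2*s**3 - s)/sqrt(2*s**4 + 2*s**2 + 1), which equals G'(s).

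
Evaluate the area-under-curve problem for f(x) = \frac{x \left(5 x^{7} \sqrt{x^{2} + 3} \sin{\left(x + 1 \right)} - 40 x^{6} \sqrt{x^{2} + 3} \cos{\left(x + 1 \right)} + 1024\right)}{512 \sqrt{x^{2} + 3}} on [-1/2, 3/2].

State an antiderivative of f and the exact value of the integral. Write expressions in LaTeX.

Whatever form F(x) takes, F'(x) = f(x) is non-negotiable.
F(x) = \frac{- 5 x^{8} \cos{\left(x + 1 \right)} + 1024 \sqrt{x^{2} + 3}}{512} is an antiderivative of f.
Check: d/dx[\frac{- 5 x^{8} \cos{\left(x + 1 \right)} + 1024 \sqrt{x^{2} + 3}}{512}] = \frac{5 x^{8} \sqrt{x^{2} + 3} \sin{\left(x + 1 \right)} - 40 x^{7} \sqrt{x^{2} + 3} \cos{\left(x + 1 \right)} + 1024 x}{512 \sqrt{x^{2} + 3}}, which equals f(x).
F(3/2) = - \frac{32805 \cos{\left(\frac{5}{2} \right)}}{131072} + \sqrt{21}; F(-1/2) = - \frac{5 \cos{\left(\frac{1}{2} \right)}}{131072} + \sqrt{13}.
Integral = F(3/2) - F(-1/2) = - \sqrt{13} + \frac{5 \cos{\left(\frac{1}{2} \right)}}{131072} - \frac{32805 \cos{\left(\frac{5}{2} \right)}}{131072} + \sqrt{21}.

Antiderivative: F(x) = \frac{- 5 x^{8} \cos{\left(x + 1 \right)} + 1024 \sqrt{x^{2} + 3}}{512}; value = - \sqrt{13} + \frac{5 \cos{\left(\frac{1}{2} \right)}}{131072} - \frac{32805 \cos{\left(\frac{5}{2} \right)}}{131072} + \sqrt{21}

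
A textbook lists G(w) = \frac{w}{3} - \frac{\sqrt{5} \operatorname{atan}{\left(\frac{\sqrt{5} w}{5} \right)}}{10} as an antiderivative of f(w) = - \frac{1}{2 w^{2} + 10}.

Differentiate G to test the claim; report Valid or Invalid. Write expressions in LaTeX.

d/dw[G] = \frac{2 w^{2} + 7}{6 w^{2} + 30}
d/dw[G] - f(w) = \frac{1}{3} != 0.

Invalid: d/dw[G] - f = \frac{1}{3}, which is not 0.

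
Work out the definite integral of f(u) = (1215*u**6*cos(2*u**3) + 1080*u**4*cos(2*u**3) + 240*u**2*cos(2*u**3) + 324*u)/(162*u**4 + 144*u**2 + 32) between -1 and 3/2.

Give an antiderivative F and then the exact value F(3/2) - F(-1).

A candidate is checked by its d/du: the result must match f(u).
F(u) = 5*sin(2*u**3)/4 - 3/(2*(3*u**2/2 + 2/3)) is an antiderivative of f.
Check: d/du[5*sin(2*u**3)/4 - 3/(2*(3*u**2/2 + 2/3))] = (1215*u**6*cos(2*u**3) + 1080*u**4*cos(2*u**3) + 240*u**2*cos(2*u**3) + 324*u)/(162*u**4 + 144*u**2 + 32) = f(u).
F(3/2) = -36/97 + 5*sin(27/4)/4; F(-1) = -5*sin(2)/4 - 9/13.
Integral = F(3/2) - F(-1) = 405/1261 + 5*sin(27/4)/4 + 5*sin(2)/4.

Antiderivative: F(u) = 5*sin(2*u**3)/4 - 3/(2*(3*u**2/2 + 2/3)); value = 405/1261 + 5*sin(27/4)/4 + 5*sin(2)/4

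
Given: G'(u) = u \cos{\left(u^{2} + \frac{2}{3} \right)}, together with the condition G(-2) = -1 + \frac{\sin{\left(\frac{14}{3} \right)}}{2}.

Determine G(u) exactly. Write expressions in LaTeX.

G(u) = \frac{\sin{\left(u^{2} + \frac{2}{3} \right)} - 2}{2}

G'(u) matches the chain-rule pattern g'(h)*h' with inner function h(u) = u^{2} + \frac{2}{3}; substituting w = h(u) collapses the integral.
A general antiderivative is \frac{\sin{\left(u^{2} + \frac{2}{3} \right)}}{2} + C.
The condition gives C = -1 + \frac{\sin{\left(\frac{14}{3} \right)}}{2} - (\frac{\sin{\left(\frac{14}{3} \right)}}{2}) = -1.
So G(u) = \frac{\sin{\left(u^{2} + \frac{2}{3} \right)} - 2}{2}.
Check: d/du[\frac{\sin{\left(u^{2} + \frac{2}{3} \right)} - 2}{2}] = u \cos{\left(u^{2} + \frac{2}{3} \right)} = G'(u).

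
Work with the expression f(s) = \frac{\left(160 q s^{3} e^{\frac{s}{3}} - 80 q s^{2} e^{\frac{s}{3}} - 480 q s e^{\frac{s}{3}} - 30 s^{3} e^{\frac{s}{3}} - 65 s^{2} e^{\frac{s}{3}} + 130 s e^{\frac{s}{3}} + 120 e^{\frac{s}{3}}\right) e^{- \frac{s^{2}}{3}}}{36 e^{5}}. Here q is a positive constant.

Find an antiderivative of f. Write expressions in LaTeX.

An antiderivative is F(s) = \frac{\left(- 80 q s^{2} + 15 s^{2} + 40 s\right) e^{\frac{s}{3}} e^{- \frac{s^{2}}{3}}}{12 e^{5}}.

f has the shape u'v + uv' for u = - \frac{20 q s^{2}}{3} + \frac{5 s^{2}}{4} + \frac{10 s}{3} and v = e^{- \frac{s^{2}}{3} + \frac{s}{3} - 5} — it is the derivative of the product u*v.
Check: d/ds[\frac{\left(- 80 q s^{2} + 15 s^{2} + 40 s\right) e^{\frac{s}{3}} e^{- \frac{s^{2}}{3}}}{12 e^{5}}] = \frac{\left(160 q s^{3} e^{\frac{s}{3}} - 80 q s^{2} e^{\frac{s}{3}} - 480 q s e^{\frac{s}{3}} - 30 s^{3} e^{\frac{s}{3}} - 65 s^{2} e^{\frac{s}{3}} + 130 s e^{\frac{s}{3}} + 120 e^{\frac{s}{3}}\right) e^{- \frac{s^{2}}{3}}}{36 e^{5}} = f(s).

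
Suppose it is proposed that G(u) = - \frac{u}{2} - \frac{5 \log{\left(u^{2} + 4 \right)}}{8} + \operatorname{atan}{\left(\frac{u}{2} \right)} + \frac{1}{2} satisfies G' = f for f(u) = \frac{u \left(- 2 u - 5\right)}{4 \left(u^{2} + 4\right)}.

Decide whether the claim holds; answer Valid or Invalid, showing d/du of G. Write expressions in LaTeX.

Valid: G'(u) = f(u).

d/du[G] = \frac{- 2 u^{2} - 5 u}{4 u^{2} + 16}
This equals f(u) exactly, so the claim holds.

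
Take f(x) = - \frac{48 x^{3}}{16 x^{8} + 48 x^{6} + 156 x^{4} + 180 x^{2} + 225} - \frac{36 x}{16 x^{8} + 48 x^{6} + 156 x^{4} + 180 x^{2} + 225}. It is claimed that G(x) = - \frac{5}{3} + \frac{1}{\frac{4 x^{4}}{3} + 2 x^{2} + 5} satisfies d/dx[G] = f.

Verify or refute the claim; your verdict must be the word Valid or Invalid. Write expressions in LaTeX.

d/dx[G] = \frac{- 48 x^{3} - 36 x}{16 x^{8} + 48 x^{6} + 156 x^{4} + 180 x^{2} + 225}
This equals f(x) exactly, so the claim holds.

Valid: G'(x) = f(x).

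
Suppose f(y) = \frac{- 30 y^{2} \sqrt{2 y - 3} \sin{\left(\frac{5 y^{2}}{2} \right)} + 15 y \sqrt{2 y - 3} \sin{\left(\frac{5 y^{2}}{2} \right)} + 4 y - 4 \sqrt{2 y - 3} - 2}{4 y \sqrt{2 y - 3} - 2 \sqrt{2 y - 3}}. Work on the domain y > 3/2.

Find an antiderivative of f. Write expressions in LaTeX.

Any candidate F(y) must reproduce f(y) exactly when differentiated.
Check: d/dy[\sqrt{2 y - 3} - \log{\left(2 y - 1 \right)} + \frac{3 \cos{\left(\frac{5 y^{2}}{2} \right)}}{2}] = \frac{- 30 y^{2} \sqrt{2 y - 3} \sin{\left(\frac{5 y^{2}}{2} \right)} + 15 y \sqrt{2 y - 3} \sin{\left(\frac{5 y^{2}}{2} \right)} + 4 y - 4 \sqrt{2 y - 3} - 2}{4 y \sqrt{2 y - 3} - 2 \sqrt{2 y - 3}} = f(y).

An antiderivative is F(y) = \sqrt{2 y - 3} - \log{\left(2 y - 1 \right)} + \frac{3 \cos{\left(\frac{5 y^{2}}{2} \right)}}{2}.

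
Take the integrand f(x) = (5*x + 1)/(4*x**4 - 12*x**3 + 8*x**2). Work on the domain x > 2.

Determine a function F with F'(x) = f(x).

Factor the denominator (4*x**2*(x - 2)*(x - 1)) and decompose: f = -3/(2*(x - 1)) + 11/(16*(x - 2)) + 13/(16*x) + 1/(8*x**2); each piece integrates to a log, atan, or power term.
Check: d/dx[(13*x*log(x) + 11*x*log(x - 2) - 24*x*log(x - 1) - 2)/(16*x)] = (5*x + 1)/(4*x**4 - 12*x**3 + 8*x**2) = f(x).

An antiderivative is F(x) = (13*x*log(x) + 11*x*log(x - 2) - 24*x*log(x - 1) - 2)/(16*x).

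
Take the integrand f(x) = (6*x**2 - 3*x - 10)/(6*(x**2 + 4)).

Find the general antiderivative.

A first test for any F(x): its x-derivative must equal f(x) identically.
Check: d/dx[(12*x - 3*log(x**2 + 4) - 34*atan(x/2))/12] = (6*x**2 - 3*x - 10)/(6*x**2 + 24), which equals f(x).

F(x) = (12*x - 3*log(x**2 + 4) - 34*atan(x/2))/12 + C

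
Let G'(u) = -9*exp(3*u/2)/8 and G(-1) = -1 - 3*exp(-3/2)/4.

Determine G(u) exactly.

A candidate passes only if d/du[G] lands on the given G'(u) exactly.
A general antiderivative is -3*exp(3*u/2)/4 + C.
The condition gives C = -1 - 3*exp(-3/2)/4 - (-3*exp(-3/2)/4) = -1.
So G(u) = -3*exp(3*u/2)/4 - 1.
Check: d/du[-3*exp(3*u/2)/4 - 1] = -9*exp(3*u/2)/8 = G'(u).

G(u) = -3*exp(3*u/2)/4 - 1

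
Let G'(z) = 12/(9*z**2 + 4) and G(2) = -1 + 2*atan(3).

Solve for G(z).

Any candidate G(z) must reproduce the stated G'(z) exactly.
A general antiderivative is 2*atan(3*z/2) + C.
The condition gives C = -1 + 2*atan(3) - (2*atan(3)) = -1.
So G(z) = 2*atan(3*z/2) - 1.
Check: d/dz[2*atan(3*z/2) - 1] = 12/(9*z**2 + 4) = G'(z).

G(z) = 2*atan(3*z/2) - 1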